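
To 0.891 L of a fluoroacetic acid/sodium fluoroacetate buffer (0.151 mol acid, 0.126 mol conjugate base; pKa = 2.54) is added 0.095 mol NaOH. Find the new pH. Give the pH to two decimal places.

OH- converts FCH2COOH to FCH2COO-: FCH2COOH → 0.056 mol, FCH2COO- → 0.221 mol.
pH = pKa + log([A⁻]/[HA]) = 2.54 + log(0.221/0.056) = 2.54 +0.596

pH = 3.14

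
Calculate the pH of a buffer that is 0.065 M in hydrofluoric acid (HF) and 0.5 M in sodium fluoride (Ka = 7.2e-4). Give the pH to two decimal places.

pKa = −log(7.2 × 10^-4) = 3.143
pH = pKa + log([A⁻]/[HA]) = 3.143 + log(0.5/0.065)
pH = 3.143 + (+0.886) = 4.03

pH = 4.03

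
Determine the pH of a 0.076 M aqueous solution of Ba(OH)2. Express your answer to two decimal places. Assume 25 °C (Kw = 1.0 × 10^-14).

Ba(OH)2 is a strong base (each formula unit releases 2 OH-); [OH-] = 0.152 M.
pOH = -log(0.152) = 0.82
pH = 14.00 - 0.82 = 13.18

pH = 13.18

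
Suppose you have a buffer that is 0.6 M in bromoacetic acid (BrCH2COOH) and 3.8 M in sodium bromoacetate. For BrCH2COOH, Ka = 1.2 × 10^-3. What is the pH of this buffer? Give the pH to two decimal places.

pH = 3.72

pKa = −log(1.2 × 10^-3) = 2.921
pH = pKa + log([A⁻]/[HA]) = 2.921 + log(3.8/0.6)
pH = 2.921 + (+0.802) = 3.72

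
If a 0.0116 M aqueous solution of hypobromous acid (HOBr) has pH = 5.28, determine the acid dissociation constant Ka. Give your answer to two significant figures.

Ka = 2.4 × 10^-9

[H+] = 10^(-5.28) = 5.25 × 10^-6 M
At equilibrium [HA] = 0.0116 − 5.25 × 10^-6 = 1.16 × 10^-2 M
Ka = [H+][A-]/[HA] = (5.25 × 10^-6)² / 1.16 × 10^-2 = 2.4 × 10^-9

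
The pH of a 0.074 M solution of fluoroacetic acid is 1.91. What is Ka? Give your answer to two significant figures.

Ka = 2.5 × 10^-3

[H+] = 10^(-1.91) = 1.23 × 10^-2 M
At equilibrium [HA] = 0.074 − 1.23 × 10^-2 = 6.17 × 10^-2 M
Ka = [H+][A-]/[HA] = (1.23 × 10^-2)² / 6.17 × 10^-2 = 2.5 × 10^-3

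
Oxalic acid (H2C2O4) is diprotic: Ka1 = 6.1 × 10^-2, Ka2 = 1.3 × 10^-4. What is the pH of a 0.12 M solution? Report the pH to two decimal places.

pH = 1.22

Since Ka1 ≫ Ka2, the first ionization dominates [H+].
Ka1 = x²/(0.12 − x) = 6.1 × 10^-2
Solving the quadratic: x = (−Ka1 + √(Ka1² + 4·Ka1·C₀))/2 = 6.03 × 10^-2 M
pH = −log(6.03 × 10^-2) = 1.22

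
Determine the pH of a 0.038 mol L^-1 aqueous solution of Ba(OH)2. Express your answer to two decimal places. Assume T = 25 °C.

pH = 12.88

Ba(OH)2 is a strong base (each formula unit releases 2 OH-); [OH-] = 0.076 M.
pOH = -log(0.076) = 1.12
pH = 14.00 - 1.12 = 12.88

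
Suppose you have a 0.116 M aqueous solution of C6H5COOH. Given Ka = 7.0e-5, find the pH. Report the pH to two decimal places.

C6H5COOH ⇌ C6H5COO- + H+
Ka = [H+]²/(0.116 − [H+]) = 7.0 × 10^-5
Assume [H+] ≪ 0.116: [H+] ≈ √(7.0 × 10^-5 × 0.116) = 2.85 × 10^-3 M
pH = −log(2.85 × 10^-3) = 2.55

pH = 2.55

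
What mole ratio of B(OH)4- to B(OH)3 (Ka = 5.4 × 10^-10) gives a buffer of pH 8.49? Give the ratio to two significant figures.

pKa = -log(5.4 × 10^-10) = 9.268
pH = pKa + log(r) ⇒ log(r) = 8.49 − 9.268 = -0.778
r = [B(OH)4-]/[B(OH)3] = 10^(-0.778) = 0.167

ratio = 0.17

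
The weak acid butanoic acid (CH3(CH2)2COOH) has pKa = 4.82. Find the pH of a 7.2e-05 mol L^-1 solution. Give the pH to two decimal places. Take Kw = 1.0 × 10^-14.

CH3(CH2)2COOH ⇌ CH3(CH2)2COO- + H+
Ka = 10^(−4.82) = 1.51 × 10^-5
From the ICE table, Ka = x²/(7.2e-05 − x) = 1.51 × 10^-5.
The 5% rule fails; solving x² + Ka·x − Ka·C₀ = 0 exactly:
x = [−1.51e-05 + √(1.51e-05² + 4.35e-09)]/2 = 2.63 × 10^-5 M
pH = −log[H+] = −log(2.63 × 10^-5) = 4.58

pH = 4.58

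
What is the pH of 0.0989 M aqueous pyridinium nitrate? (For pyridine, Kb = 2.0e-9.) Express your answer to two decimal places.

pH = 3.15

C5H5NH+ is the conjugate acid of the weak base C5H5N.
Ka = Kw/Kb = 1.0×10^-14 / 2.0 × 10^-9 = 5.00 × 10^-6
From the ICE table, Ka = x²/(0.0989 − x) = 5.00 × 10^-6.
Neglecting x in the denominator: x = √(5.00 × 10^-6 × 0.0989) = 7.03 × 10^-4 M
pH = −log(7.03 × 10^-4) = 3.15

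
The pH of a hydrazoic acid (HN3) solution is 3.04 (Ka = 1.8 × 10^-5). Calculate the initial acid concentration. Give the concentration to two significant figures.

C₀ = 4.7 × 10^-2 M

[H+] = 10^(-3.04) = 9.12 × 10^-4 M = x
Ka = x²/(C₀ − x) ⇒ C₀ = x + x²/Ka
C₀ = 9.12 × 10^-4 + (9.12 × 10^-4)²/(1.8 × 10^-5) = 4.71 × 10^-2 M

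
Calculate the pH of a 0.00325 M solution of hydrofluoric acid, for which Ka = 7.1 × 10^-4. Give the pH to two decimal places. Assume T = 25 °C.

HF ⇌ F- + H+
Ka = [H+]²/(0.00325 − [H+]) = 7.1 × 10^-4
Here C₀/Ka ≈ 4.58, so the small-[H+] approximation fails. Use the quadratic:
[H+] = [−0.00071 + √(0.00071² + 9.23e-06)]/2 = 1.20 × 10^-3 M
pH = −log[H+] = −log(1.20 × 10^-3) = 2.92

pH = 2.92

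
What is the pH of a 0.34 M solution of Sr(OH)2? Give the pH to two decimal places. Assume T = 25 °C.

Sr(OH)2 is a strong base (each formula unit releases 2 OH-); [OH-] = 0.68 M.
pOH = -log(0.68) = 0.17
pH = 14.00 - 0.17 = 13.83

pH = 13.83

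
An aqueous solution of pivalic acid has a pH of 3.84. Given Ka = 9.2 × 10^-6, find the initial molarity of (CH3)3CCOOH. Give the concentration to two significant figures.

C₀ = 2.4 × 10^-3 M

[H+] = 10^(-3.84) = 1.45 × 10^-4 M = x
Ka = x²/(C₀ − x) ⇒ C₀ = x + x²/Ka
C₀ = 1.45 × 10^-4 + (1.45 × 10^-4)²/(9.2 × 10^-6) = 2.43 × 10^-3 M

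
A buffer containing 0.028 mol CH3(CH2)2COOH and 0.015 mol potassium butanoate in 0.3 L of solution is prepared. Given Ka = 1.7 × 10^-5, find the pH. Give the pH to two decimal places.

pH = 4.50

pKa = −log(1.7 × 10^-5) = 4.770
Henderson–Hasselbalch: pH = pKa + log([CH3(CH2)2COO-]/[CH3(CH2)2COOH]) = 4.770 + log(0.015/0.028)
pH = 4.770 + (-0.271) = 4.50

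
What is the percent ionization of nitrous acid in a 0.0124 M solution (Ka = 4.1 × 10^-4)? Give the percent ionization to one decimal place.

HNO2 ⇌ NO2- + H+; let x = [H+] at equilibrium.
Ka = x²/(C₀ − x); solving the quadratic gives x = 2.06 × 10^-3 M.
% ionization = x/C₀ × 100% = 2.06 × 10^-3/0.0124 × 100% = 16.6%

16.6%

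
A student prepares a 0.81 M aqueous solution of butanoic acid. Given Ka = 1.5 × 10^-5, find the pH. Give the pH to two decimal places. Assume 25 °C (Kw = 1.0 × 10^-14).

CH3(CH2)2COOH ⇌ CH3(CH2)2COO- + H+
Ka = x²/(0.81 − x) = 1.5 × 10^-5
Since Ka ≪ C₀, x ≈ √(Ka·C₀) = 3.49 × 10^-3 M.
pH = −log[H+] = −log(3.49 × 10^-3) = 2.46

pH = 2.46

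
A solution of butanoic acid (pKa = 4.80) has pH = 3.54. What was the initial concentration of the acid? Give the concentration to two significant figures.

C₀ = 5.5 × 10^-3 M

[H+] = 10^(-3.54) = 2.88 × 10^-4 M = x
Ka = 10^(−4.80) = 1.58 × 10^-5
Ka = x²/(C₀ − x) ⇒ C₀ = x + x²/Ka
C₀ = 2.88 × 10^-4 + (2.88 × 10^-4)²/(1.58 × 10^-5) = 5.54 × 10^-3 M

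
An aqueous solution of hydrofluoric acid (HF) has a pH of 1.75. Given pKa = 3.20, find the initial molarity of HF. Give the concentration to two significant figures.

[H+] = 10^(-1.75) = 1.78 × 10^-2 M = x
Ka = 10^(−3.20) = 6.31 × 10^-4
Ka = x²/(C₀ − x) ⇒ C₀ = x + x²/Ka
C₀ = 1.78 × 10^-2 + (1.78 × 10^-2)²/(6.31 × 10^-4) = 5.20 × 10^-1 M

C₀ = 5.2 × 10^-1 M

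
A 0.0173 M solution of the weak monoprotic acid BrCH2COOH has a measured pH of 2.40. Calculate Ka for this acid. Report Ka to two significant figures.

[H+] = 10^(-2.40) = 3.98 × 10^-3 M
At equilibrium [HA] = 0.0173 − 3.98 × 10^-3 = 1.33 × 10^-2 M
Ka = [H+][A-]/[HA] = (3.98 × 10^-3)² / 1.33 × 10^-2 = 1.2 × 10^-3

Ka = 1.2 × 10^-3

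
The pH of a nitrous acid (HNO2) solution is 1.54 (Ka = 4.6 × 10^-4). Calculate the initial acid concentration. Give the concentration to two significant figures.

[H+] = 10^(-1.54) = 2.88 × 10^-2 M = x
Ka = x²/(C₀ − x) ⇒ C₀ = x + x²/Ka
C₀ = 2.88 × 10^-2 + (2.88 × 10^-2)²/(4.6 × 10^-4) = 1.83 M

C₀ = 1.8 M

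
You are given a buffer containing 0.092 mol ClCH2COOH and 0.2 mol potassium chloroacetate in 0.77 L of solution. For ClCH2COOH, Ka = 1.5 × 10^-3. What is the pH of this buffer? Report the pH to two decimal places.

pKa = −log(1.5 × 10^-3) = 2.824
Using pH = pKa + log([base]/[acid]) with [base]/[acid] = 0.2/0.092:
pH = 2.824 + (+0.337) = 3.16

pH = 3.16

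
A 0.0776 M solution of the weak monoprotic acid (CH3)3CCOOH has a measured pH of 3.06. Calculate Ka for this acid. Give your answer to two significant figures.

Ka = 9.9 × 10^-6

[H+] = 10^(-3.06) = 8.71 × 10^-4 M
At equilibrium [HA] = 0.0776 − 8.71 × 10^-4 = 7.67 × 10^-2 M
Ka = [H+][A-]/[HA] = (8.71 × 10^-4)² / 7.67 × 10^-2 = 9.9 × 10^-6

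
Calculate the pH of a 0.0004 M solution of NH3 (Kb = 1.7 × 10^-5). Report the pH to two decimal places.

pH = 9.87

NH3 + H2O ⇌ NH4+ + OH-
From the ICE table, Kb = [OH-]²/(0.0004 − [OH-]) = 1.7 × 10^-5.
[OH-] is not negligible relative to C₀; solve [OH-]² + 1.7e-05·[OH-] − 6.8e-09 = 0.
[OH-] = (−Kb + √(Kb² + 4·Kb·C₀))/2 = 7.44 × 10^-5 M
pOH = −log(7.44 × 10^-5) = 4.13; pH = 14.00 − 4.13 = 9.87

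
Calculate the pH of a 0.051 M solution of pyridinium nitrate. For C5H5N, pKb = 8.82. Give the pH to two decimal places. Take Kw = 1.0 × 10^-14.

C5H5NH+ is the conjugate acid of the weak base C5H5N.
Kb = 10^(−8.82) = 1.51 × 10^-9
Ka = Kw/Kb = 1.0×10^-14 / 1.51 × 10^-9 = 6.62 × 10^-6
Let x = [H+] at equilibrium. Ka = x²/(0.051 − x).
Since Ka ≪ C₀, x ≈ √(Ka·C₀) = 5.81 × 10^-4 M.
Check: 1.1% ionized — well under 5%, approximation valid.
pH = −log[H+] = −log(5.81 × 10^-4) = 3.24

pH = 3.24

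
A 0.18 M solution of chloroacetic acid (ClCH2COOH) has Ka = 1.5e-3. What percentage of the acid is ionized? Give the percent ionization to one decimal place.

8.7%

ClCH2COOH ⇌ ClCH2COO- + H+; let x = [H+] at equilibrium.
Ka = x²/(C₀ − x); solving the quadratic gives x = 1.57 × 10^-2 M.
% ionization = x/C₀ × 100% = 1.57 × 10^-2/0.18 × 100% = 8.7%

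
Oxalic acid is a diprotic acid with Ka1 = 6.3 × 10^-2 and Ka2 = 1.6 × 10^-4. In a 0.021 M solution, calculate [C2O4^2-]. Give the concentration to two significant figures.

First ionization gives [H+] ≈ [HC2O4-] = 1.66 × 10^-2 M.
Second step: Ka2 = [H+][C2O4^2-]/[HC2O4-] ≈ [C2O4^2-] (since [H+] ≈ [HC2O4-]).
So [C2O4^2-] ≈ Ka2.

1.6 × 10^-4 M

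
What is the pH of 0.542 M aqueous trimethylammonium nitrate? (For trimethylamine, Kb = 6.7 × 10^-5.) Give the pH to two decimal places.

(CH3)3NH+ is the conjugate acid of the weak base (CH3)3N.
Ka = Kw/Kb = 1.0×10^-14 / 6.7 × 10^-5 = 1.49 × 10^-10
Ka = [H+]²/(0.542 − [H+]) = 1.49 × 10^-10
Since Ka ≪ C₀, [H+] ≈ √(Ka·C₀) = 8.99 × 10^-6 M.
Check: 0.0017% ionized — well under 5%, approximation valid.
pH = −log[H+] = −log(8.99 × 10^-6) = 5.05

pH = 5.05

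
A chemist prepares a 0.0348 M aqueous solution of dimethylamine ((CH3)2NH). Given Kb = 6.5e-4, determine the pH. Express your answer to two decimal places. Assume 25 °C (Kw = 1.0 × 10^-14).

(CH3)2NH + H2O ⇌ (CH3)2NH2+ + OH-
Kb = [OH-]²/(0.0348 − [OH-]) = 6.5 × 10^-4
[OH-] is not negligible relative to C₀; solve [OH-]² + 0.00065·[OH-] − 2.26e-05 = 0.
[OH-] = (−Kb + √(Kb² + 4·Kb·C₀))/2 = 4.44 × 10^-3 M
pOH = 2.35, so pH = 14.00 − pOH = 11.65

pH = 11.65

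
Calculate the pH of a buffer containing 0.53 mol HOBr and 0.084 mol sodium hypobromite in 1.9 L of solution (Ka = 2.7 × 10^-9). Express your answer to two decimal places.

pH = 7.77

pKa = −log(2.7 × 10^-9) = 8.569
pH = pKa + log([A⁻]/[HA]) = 8.569 + log(0.084/0.53)
pH = 8.569 + (-0.800) = 7.77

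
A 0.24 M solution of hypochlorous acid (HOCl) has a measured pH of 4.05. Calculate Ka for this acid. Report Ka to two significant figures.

[H+] = 10^(-4.05) = 8.91 × 10^-5 M
At equilibrium [HA] = 0.24 − 8.91 × 10^-5 = 2.40 × 10^-1 M
Ka = [H+][A-]/[HA] = (8.91 × 10^-5)² / 2.40 × 10^-1 = 3.3 × 10^-8

Ka = 3.3 × 10^-8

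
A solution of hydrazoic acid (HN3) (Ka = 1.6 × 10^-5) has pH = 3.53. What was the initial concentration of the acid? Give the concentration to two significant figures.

C₀ = 5.7 × 10^-3 M

[H+] = 10^(-3.53) = 2.95 × 10^-4 M = x
Ka = x²/(C₀ − x) ⇒ C₀ = x + x²/Ka
C₀ = 2.95 × 10^-4 + (2.95 × 10^-4)²/(1.6 × 10^-5) = 5.73 × 10^-3 M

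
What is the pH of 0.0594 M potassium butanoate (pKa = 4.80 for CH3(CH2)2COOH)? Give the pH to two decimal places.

pH = 8.79

CH3(CH2)2COO- is the conjugate base of the weak acid CH3(CH2)2COOH.
Ka = 10^(−4.80) = 1.58 × 10^-5
Kb = Kw/Ka = 1.0×10^-14 / 1.58 × 10^-5 = 6.33 × 10^-10
Let x = [OH-] at equilibrium. Kb = x²/(0.0594 − x).
Assume x ≪ 0.0594: x ≈ √(6.33 × 10^-10 × 0.0594) = 6.13 × 10^-6 M
Check: 0.01% ionized — well under 5%, approximation valid.
pOH = −log(6.13 × 10^-6) = 5.21; pH = 14.00 − 5.21 = 8.79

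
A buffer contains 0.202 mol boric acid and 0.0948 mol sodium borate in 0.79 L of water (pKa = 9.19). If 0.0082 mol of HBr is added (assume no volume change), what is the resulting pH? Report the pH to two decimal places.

pH = 8.80

Added H+ converts B(OH)4- to B(OH)3: B(OH)3 → 0.21 mol, B(OH)4- → 0.0866 mol.
pH = pKa + log([A⁻]/[HA]) = 9.19 + log(0.0866/0.21) = 9.19 -0.385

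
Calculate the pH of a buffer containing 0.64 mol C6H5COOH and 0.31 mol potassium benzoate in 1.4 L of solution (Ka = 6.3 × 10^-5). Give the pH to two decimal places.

pKa = −log(6.3 × 10^-5) = 4.201
Using pH = pKa + log([base]/[acid]) with [base]/[acid] = 0.31/0.64:
pH = 4.201 + (-0.315) = 3.89

pH = 3.89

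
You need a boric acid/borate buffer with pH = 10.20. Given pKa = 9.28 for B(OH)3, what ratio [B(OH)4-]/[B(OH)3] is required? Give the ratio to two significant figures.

pH = pKa + log(r) ⇒ log(r) = 10.20 − 9.28 = +0.92
r = [B(OH)4-]/[B(OH)3] = 10^(+0.92) = 8.32

ratio = 8.3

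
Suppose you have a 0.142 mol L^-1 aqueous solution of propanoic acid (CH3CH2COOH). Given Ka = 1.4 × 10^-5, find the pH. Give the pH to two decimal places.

pH = 2.85

CH3CH2COOH ⇌ CH3CH2COO- + H+
Ka = x²/(0.142 − x) = 1.4 × 10^-5
Since Ka ≪ C₀, x ≈ √(Ka·C₀) = 1.41 × 10^-3 M.
Check: 0.99% ionized — well under 5%, approximation valid.
pH = −log(1.41 × 10^-3) = 2.85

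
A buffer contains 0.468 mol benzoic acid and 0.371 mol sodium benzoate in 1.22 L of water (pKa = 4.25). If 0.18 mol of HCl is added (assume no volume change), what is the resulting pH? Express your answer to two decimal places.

Added H+ converts C6H5COO- to C6H5COOH: C6H5COOH → 0.648 mol, C6H5COO- → 0.191 mol.
pH = pKa + log([A⁻]/[HA]) = 4.25 + log(0.191/0.648) = 4.25 -0.531

pH = 3.72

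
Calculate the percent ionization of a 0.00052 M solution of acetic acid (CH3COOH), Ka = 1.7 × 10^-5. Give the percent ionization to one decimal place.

16.5%

CH3COOH ⇌ CH3COO- + H+; let x = [H+] at equilibrium.
Ka = x²/(C₀ − x); solving the quadratic gives x = 8.59 × 10^-5 M.
% ionization = x/C₀ × 100% = 8.59 × 10^-5/0.00052 × 100% = 16.5%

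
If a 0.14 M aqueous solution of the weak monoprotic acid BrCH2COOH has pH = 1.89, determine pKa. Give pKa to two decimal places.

pKa = 2.88

[H+] = 10^(-1.89) = 1.29 × 10^-2 M
At equilibrium [HA] = 0.14 − 1.29 × 10^-2 = 1.27 × 10^-1 M
Ka = [H+][A-]/[HA] = (1.29 × 10^-2)² / 1.27 × 10^-1 = 1.31 × 10^-3
pKa = -log(1.31 × 10^-3) = 2.88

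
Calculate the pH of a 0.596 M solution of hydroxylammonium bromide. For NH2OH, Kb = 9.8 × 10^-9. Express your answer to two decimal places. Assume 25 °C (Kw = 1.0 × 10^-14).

pH = 3.11

NH3OH+ is the conjugate acid of the weak base NH2OH.
Ka = Kw/Kb = 1.0×10^-14 / 9.8 × 10^-9 = 1.02 × 10^-6
From the ICE table, Ka = x²/(0.596 − x) = 1.02 × 10^-6.
Since Ka ≪ C₀, x ≈ √(Ka·C₀) = 7.80 × 10^-4 M.
Check: 0.13% ionized — well under 5%, approximation valid.
pH = −log[H+] = −log(7.80 × 10^-4) = 3.11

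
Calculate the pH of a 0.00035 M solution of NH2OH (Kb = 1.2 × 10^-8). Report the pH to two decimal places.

pH = 8.31

NH2OH + H2O ⇌ NH3OH+ + OH-
Kb = x²/(0.00035 − x) = 1.2 × 10^-8
Assume x ≪ 0.00035: x ≈ √(1.2 × 10^-8 × 0.00035) = 2.05 × 10^-6 M
(x/C₀ = 0.59% < 5%, so the approximation holds.)
pOH = −log(2.05 × 10^-6) = 5.69; pH = 14.00 − 5.69 = 8.31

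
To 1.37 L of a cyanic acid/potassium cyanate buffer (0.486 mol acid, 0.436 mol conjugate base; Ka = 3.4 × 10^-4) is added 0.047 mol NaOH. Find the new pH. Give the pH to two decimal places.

After neutralization: n(HOCN) = 0.439 mol, n(OCN-) = 0.483 mol.
pKa = −log(3.4 × 10^-4) = 3.469
pH = pKa + log([A⁻]/[HA]) = 3.469 + log(0.483/0.439) = 3.469 +0.041

pH = 3.51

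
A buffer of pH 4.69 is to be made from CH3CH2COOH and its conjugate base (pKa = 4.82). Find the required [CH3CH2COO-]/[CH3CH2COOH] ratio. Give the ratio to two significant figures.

ratio = 0.74

pH = pKa + log(r) ⇒ log(r) = 4.69 − 4.82 = -0.13
r = [CH3CH2COO-]/[CH3CH2COOH] = 10^(-0.13) = 0.741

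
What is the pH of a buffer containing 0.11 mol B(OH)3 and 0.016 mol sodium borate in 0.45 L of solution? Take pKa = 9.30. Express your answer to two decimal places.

Using pH = pKa + log([base]/[acid]) with [base]/[acid] = 0.016/0.11:
pH = 9.30 + (-0.837) = 8.46

pH = 8.46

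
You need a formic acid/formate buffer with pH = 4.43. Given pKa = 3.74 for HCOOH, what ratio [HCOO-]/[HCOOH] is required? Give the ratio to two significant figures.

ratio = 4.9

pH = pKa + log(r) ⇒ log(r) = 4.43 − 3.74 = +0.69
r = [HCOO-]/[HCOOH] = 10^(+0.69) = 4.9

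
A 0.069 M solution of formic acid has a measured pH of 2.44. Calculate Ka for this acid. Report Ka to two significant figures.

[H+] = 10^(-2.44) = 3.63 × 10^-3 M
At equilibrium [HA] = 0.069 − 3.63 × 10^-3 = 6.54 × 10^-2 M
Ka = [H+][A-]/[HA] = (3.63 × 10^-3)² / 6.54 × 10^-2 = 2.0 × 10^-4

Ka = 2.0 × 10^-4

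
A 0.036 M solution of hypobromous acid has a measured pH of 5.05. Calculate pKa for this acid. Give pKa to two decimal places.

[H+] = 10^(-5.05) = 8.91 × 10^-6 M
At equilibrium [HA] = 0.036 − 8.91 × 10^-6 = 3.60 × 10^-2 M
Ka = [H+][A-]/[HA] = (8.91 × 10^-6)² / 3.60 × 10^-2 = 2.21 × 10^-9
pKa = -log(2.21 × 10^-9) = 8.66

pKa = 8.66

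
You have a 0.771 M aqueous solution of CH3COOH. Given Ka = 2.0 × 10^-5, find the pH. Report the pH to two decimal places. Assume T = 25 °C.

CH3COOH ⇌ CH3COO- + H+
Ka = x²/(0.771 − x) = 2.0 × 10^-5
Since Ka ≪ C₀, x ≈ √(Ka·C₀) = 3.93 × 10^-3 M.
pH = −log(3.93 × 10^-3) = 2.41

pH = 2.41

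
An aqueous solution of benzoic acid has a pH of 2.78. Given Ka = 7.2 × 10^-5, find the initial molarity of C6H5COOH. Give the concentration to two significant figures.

C₀ = 4.0 × 10^-2 M

[H+] = 10^(-2.78) = 1.66 × 10^-3 M = x
Ka = x²/(C₀ − x) ⇒ C₀ = x + x²/Ka
C₀ = 1.66 × 10^-3 + (1.66 × 10^-3)²/(7.2 × 10^-5) = 3.99 × 10^-2 M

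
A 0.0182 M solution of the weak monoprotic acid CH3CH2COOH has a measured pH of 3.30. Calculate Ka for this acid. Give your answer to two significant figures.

[H+] = 10^(-3.30) = 5.01 × 10^-4 M
At equilibrium [HA] = 0.0182 − 5.01 × 10^-4 = 1.77 × 10^-2 M
Ka = [H+][A-]/[HA] = (5.01 × 10^-4)² / 1.77 × 10^-2 = 1.4 × 10^-5

Ka = 1.4 × 10^-5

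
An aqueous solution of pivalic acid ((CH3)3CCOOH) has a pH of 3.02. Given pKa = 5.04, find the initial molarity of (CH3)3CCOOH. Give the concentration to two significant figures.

C₀ = 1.0 × 10^-1 M

[H+] = 10^(-3.02) = 9.55 × 10^-4 M = x
Ka = 10^(−5.04) = 9.12 × 10^-6
Ka = x²/(C₀ − x) ⇒ C₀ = x + x²/Ka
C₀ = 9.55 × 10^-4 + (9.55 × 10^-4)²/(9.12 × 10^-6) = 1.01 × 10^-1 M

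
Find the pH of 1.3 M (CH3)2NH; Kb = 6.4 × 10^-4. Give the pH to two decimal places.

(CH3)2NH + H2O ⇌ (CH3)2NH2+ + OH-
Let x = [OH-] at equilibrium. Kb = x²/(1.3 − x).
Neglecting x in the denominator: x = √(6.4 × 10^-4 × 1.3) = 2.88 × 10^-2 M
pOH = 1.54, so pH = 14.00 − pOH = 12.46

pH = 12.46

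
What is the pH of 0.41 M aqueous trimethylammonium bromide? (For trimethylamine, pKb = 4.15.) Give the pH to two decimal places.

pH = 5.12

(CH3)3NH+ is the conjugate acid of the weak base (CH3)3N.
Kb = 10^(−4.15) = 7.08 × 10^-5
Ka = Kw/Kb = 1.0×10^-14 / 7.08 × 10^-5 = 1.41 × 10^-10
Ka = x²/(0.41 − x) = 1.41 × 10^-10
Assume x ≪ 0.41: x ≈ √(1.41 × 10^-10 × 0.41) = 7.60 × 10^-6 M
(x/C₀ = 0.0019% < 5%, so the approximation holds.)
pH = −log[H+] = −log(7.60 × 10^-6) = 5.12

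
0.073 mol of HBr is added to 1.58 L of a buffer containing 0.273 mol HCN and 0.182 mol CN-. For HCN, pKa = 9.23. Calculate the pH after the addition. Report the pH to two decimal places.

Added H+ converts CN- to HCN: HCN → 0.346 mol, CN- → 0.109 mol.
pH = pKa + log([A⁻]/[HA]) = 9.23 + log(0.109/0.346) = 9.23 -0.502

pH = 8.73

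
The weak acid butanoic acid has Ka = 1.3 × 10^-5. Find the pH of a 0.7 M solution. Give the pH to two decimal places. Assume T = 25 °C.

pH = 2.52

CH3(CH2)2COOH ⇌ CH3(CH2)2COO- + H+
Ka = x²/(0.7 − x) = 1.3 × 10^-5
Since Ka ≪ C₀, x ≈ √(Ka·C₀) = 3.02 × 10^-3 M.
Check: 0.43% ionized — well under 5%, approximation valid.
pH = −log[H+] = −log(3.02 × 10^-3) = 2.52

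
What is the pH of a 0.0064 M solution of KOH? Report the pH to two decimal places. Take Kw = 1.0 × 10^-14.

pH = 11.81

KOH is a strong base; [OH-] = 0.0064 M.
pOH = -log(0.0064) = 2.19
pH = 14.00 - 2.19 = 11.81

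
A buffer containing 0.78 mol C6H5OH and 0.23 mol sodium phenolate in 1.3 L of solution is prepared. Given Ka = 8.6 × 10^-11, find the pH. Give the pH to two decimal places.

pH = 9.54

pKa = −log(8.6 × 10^-11) = 10.066
Using pH = pKa + log([base]/[acid]) with [base]/[acid] = 0.23/0.78:
pH = 10.066 + (-0.530) = 9.54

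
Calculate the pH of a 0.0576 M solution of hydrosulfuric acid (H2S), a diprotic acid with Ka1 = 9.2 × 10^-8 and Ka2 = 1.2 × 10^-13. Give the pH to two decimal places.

pH = 4.14

Since Ka1 ≫ Ka2, the first ionization dominates [H+].
Ka1 = x²/(0.0576 − x) = 9.2 × 10^-8
x ≈ √(9.2 × 10^-8 × 0.0576) = 7.28 × 10^-5 M
pH = −log(7.28 × 10^-5) = 4.14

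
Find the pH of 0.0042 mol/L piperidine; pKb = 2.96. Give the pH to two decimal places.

pH = 11.22

C5H10NH + H2O ⇌ C5H10NH2+ + OH-
Kb = 10^(−2.96) = 1.10 × 10^-3
From the ICE table, Kb = [OH-]²/(0.0042 − [OH-]) = 1.10 × 10^-3.
The 5% rule fails; solving [OH-]² + Kb·[OH-] − Kb·C₀ = 0 exactly:
[OH-] = (−Kb + √(Kb² + 4·Kb·C₀))/2 = 1.67 × 10^-3 M
pOH = −log(1.67 × 10^-3) = 2.78; pH = 14.00 − 2.78 = 11.22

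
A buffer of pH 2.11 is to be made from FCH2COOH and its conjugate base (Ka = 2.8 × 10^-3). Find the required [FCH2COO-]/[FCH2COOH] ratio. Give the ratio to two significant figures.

ratio = 0.36

pKa = -log(2.8 × 10^-3) = 2.553
pH = pKa + log(r) ⇒ log(r) = 2.11 − 2.553 = -0.443
r = [FCH2COO-]/[FCH2COOH] = 10^(-0.443) = 0.361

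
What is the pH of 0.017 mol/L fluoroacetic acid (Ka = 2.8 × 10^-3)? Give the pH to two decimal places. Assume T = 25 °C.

pH = 2.25

FCH2COOH ⇌ FCH2COO- + H+
From the ICE table, Ka = x²/(0.017 − x) = 2.8 × 10^-3.
The 5% rule fails; solving x² + Ka·x − Ka·C₀ = 0 exactly:
x = [−0.0028 + √(0.0028² + 0.00019)]/2 = 5.64 × 10^-3 M
pH = −log(5.64 × 10^-3) = 2.25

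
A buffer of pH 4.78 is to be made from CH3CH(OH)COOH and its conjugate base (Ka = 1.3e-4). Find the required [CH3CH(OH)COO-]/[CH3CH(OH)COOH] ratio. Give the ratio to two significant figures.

ratio = 7.8

pKa = -log(1.3 × 10^-4) = 3.886
pH = pKa + log(r) ⇒ log(r) = 4.78 − 3.886 = +0.894
r = [CH3CH(OH)COO-]/[CH3CH(OH)COOH] = 10^(+0.894) = 7.83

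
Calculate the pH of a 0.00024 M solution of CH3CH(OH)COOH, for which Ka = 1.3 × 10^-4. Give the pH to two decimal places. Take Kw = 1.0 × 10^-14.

pH = 3.91

CH3CH(OH)COOH ⇌ CH3CH(OH)COO- + H+
Let x = [H+] at equilibrium. Ka = x²/(0.00024 − x).
The 5% rule fails; solving x² + Ka·x − Ka·C₀ = 0 exactly:
x = (−Ka + √(Ka² + 4·Ka·C₀))/2 = 1.23 × 10^-4 M
pH = −log(1.23 × 10^-4) = 3.91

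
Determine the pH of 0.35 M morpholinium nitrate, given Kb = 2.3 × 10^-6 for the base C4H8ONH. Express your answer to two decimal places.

pH = 4.41

C4H8ONH2+ is the conjugate acid of the weak base C4H8ONH.
Ka = Kw/Kb = 1.0×10^-14 / 2.3 × 10^-6 = 4.35 × 10^-9
From the ICE table, Ka = x²/(0.35 − x) = 4.35 × 10^-9.
Neglecting x in the denominator: x = √(4.35 × 10^-9 × 0.35) = 3.90 × 10^-5 M
Check: 0.011% ionized — well under 5%, approximation valid.
pH = −log(3.90 × 10^-5) = 4.41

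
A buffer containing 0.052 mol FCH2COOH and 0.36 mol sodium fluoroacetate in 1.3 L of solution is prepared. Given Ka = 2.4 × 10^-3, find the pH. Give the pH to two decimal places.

pKa = −log(2.4 × 10^-3) = 2.620
Using pH = pKa + log([base]/[acid]) with [base]/[acid] = 0.36/0.052:
pH = 2.620 + (+0.840) = 3.46

pH = 3.46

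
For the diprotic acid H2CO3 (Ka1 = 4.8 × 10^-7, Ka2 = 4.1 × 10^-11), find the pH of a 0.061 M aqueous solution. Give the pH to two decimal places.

pH = 3.77

Since Ka1 ≫ Ka2, the first ionization dominates [H+].
Ka1 = x²/(0.061 − x) = 4.8 × 10^-7
x ≈ √(4.8 × 10^-7 × 0.061) = 1.71 × 10^-4 M
pH = −log(1.71 × 10^-4) = 3.77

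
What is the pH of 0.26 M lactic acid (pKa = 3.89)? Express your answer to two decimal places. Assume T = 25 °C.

CH3CH(OH)COOH ⇌ CH3CH(OH)COO- + H+
Ka = 10^(−3.89) = 1.29 × 10^-4
Ka = [H+]²/(0.26 − [H+]) = 1.29 × 10^-4
Assume [H+] ≪ 0.26: [H+] ≈ √(1.29 × 10^-4 × 0.26) = 5.79 × 10^-3 M
([H+]/C₀ = 2.2% < 5%, so the approximation holds.)
pH = −log(5.79 × 10^-3) = 2.24

pH = 2.24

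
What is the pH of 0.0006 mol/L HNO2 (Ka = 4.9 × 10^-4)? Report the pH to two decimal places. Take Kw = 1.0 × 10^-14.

pH = 3.46

HNO2 ⇌ NO2- + H+
Let x = [H+] at equilibrium. Ka = x²/(0.0006 − x).
The 5% rule fails; solving x² + Ka·x − Ka·C₀ = 0 exactly:
x = [−0.00049 + √(0.00049² + 1.18e-06)]/2 = 3.50 × 10^-4 M
pH = −log[H+] = −log(3.50 × 10^-4) = 3.46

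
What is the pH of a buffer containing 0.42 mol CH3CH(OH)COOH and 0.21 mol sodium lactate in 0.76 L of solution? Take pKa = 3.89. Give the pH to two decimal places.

Henderson–Hasselbalch: pH = pKa + log([CH3CH(OH)COO-]/[CH3CH(OH)COOH]) = 3.89 + log(0.21/0.42)
pH = 3.89 + (-0.301) = 3.59

pH = 3.59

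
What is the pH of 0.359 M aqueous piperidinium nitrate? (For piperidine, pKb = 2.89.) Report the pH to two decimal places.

C5H10NH2+ is the conjugate acid of the weak base C5H10NH.
Kb = 10^(−2.89) = 1.29 × 10^-3
Ka = Kw/Kb = 1.0×10^-14 / 1.29 × 10^-3 = 7.75 × 10^-12
Ka = [H+]²/(0.359 − [H+]) = 7.75 × 10^-12
Since Ka ≪ C₀, [H+] ≈ √(Ka·C₀) = 1.67 × 10^-6 M.
pH = −log[H+] = −log(1.67 × 10^-6) = 5.78

pH = 5.78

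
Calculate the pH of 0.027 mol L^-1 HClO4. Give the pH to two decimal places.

HClO4 is a strong acid and dissociates completely, so [H+] = 0.027 M.
pH = -log(0.027) = 1.57

pH = 1.57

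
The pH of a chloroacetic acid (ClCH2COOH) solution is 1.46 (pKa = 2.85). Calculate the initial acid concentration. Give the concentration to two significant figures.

[H+] = 10^(-1.46) = 3.47 × 10^-2 M = x
Ka = 10^(−2.85) = 1.41 × 10^-3
Ka = x²/(C₀ − x) ⇒ C₀ = x + x²/Ka
C₀ = 3.47 × 10^-2 + (3.47 × 10^-2)²/(1.41 × 10^-3) = 8.89 × 10^-1 M

C₀ = 8.9 × 10^-1 M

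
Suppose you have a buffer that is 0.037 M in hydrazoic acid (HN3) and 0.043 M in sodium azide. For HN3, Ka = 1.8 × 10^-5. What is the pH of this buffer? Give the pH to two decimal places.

pH = 4.81

pKa = −log(1.8 × 10^-5) = 4.745
pH = pKa + log([A⁻]/[HA]) = 4.745 + log(0.043/0.037)
pH = 4.745 + (+0.065) = 4.81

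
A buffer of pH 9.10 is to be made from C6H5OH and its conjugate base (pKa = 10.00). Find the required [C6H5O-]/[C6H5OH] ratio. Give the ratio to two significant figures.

pH = pKa + log(r) ⇒ log(r) = 9.10 − 10.00 = -0.90
r = [C6H5O-]/[C6H5OH] = 10^(-0.90) = 0.126

ratio = 0.13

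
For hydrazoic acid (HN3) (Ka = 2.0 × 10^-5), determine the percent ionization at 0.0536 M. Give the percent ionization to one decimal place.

HN3 ⇌ N3- + H+; let x = [H+] at equilibrium.
x ≈ √(Ka·C₀) = √(2.0 × 10^-5 × 0.0536) = 1.04 × 10^-3 M
% ionization = x/C₀ × 100% = 1.04 × 10^-3/0.0536 × 100% = 1.9%

1.9%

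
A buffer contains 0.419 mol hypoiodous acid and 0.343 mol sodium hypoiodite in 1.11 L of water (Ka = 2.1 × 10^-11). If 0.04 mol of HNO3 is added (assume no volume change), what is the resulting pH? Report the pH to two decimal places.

After neutralization: n(HOI) = 0.459 mol, n(OI-) = 0.303 mol.
pKa = −log(2.1 × 10^-11) = 10.678
pH = pKa + log([A⁻]/[HA]) = 10.678 + log(0.303/0.459) = 10.678 -0.180

pH = 10.50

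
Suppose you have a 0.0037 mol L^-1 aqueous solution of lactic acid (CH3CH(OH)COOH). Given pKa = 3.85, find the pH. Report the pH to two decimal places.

pH = 3.18

CH3CH(OH)COOH ⇌ CH3CH(OH)COO- + H+
Ka = 10^(−3.85) = 1.41 × 10^-4
Ka = [H+]²/(0.0037 − [H+]) = 1.41 × 10^-4
The 5% rule fails; solving [H+]² + Ka·[H+] − Ka·C₀ = 0 exactly:
[H+] = [−0.000141 + √(0.000141² + 2.09e-06)]/2 = 6.55 × 10^-4 M
pH = −log[H+] = −log(6.55 × 10^-4) = 3.18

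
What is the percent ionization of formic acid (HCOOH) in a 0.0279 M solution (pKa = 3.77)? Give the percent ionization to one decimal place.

HCOOH ⇌ HCOO- + H+; let x = [H+] at equilibrium.
Ka = 10^(−3.77) = 1.70 × 10^-4
Solve x² + 0.00017x − 4.74e-06 = 0 → x = 2.09 × 10^-3 M
% ionization = x/C₀ × 100% = 2.09 × 10^-3/0.0279 × 100% = 7.5%

7.5%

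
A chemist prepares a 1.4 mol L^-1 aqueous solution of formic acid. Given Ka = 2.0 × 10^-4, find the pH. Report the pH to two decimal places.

pH = 1.78

HCOOH ⇌ HCOO- + H+
Let x = [H+] at equilibrium. Ka = x²/(1.4 − x).
Since Ka ≪ C₀, x ≈ √(Ka·C₀) = 1.67 × 10^-2 M.
Check: 1.2% ionized — well under 5%, approximation valid.
pH = −log[H+] = −log(1.67 × 10^-2) = 1.78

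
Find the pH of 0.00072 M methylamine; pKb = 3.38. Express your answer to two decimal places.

pH = 10.58

CH3NH2 + H2O ⇌ CH3NH3+ + OH-
Kb = 10^(−3.38) = 4.17 × 10^-4
From the ICE table, Kb = x²/(0.00072 − x) = 4.17 × 10^-4.
Here C₀/Kb ≈ 1.73, so the small-x approximation fails. Use the quadratic:
x = (−Kb + √(Kb² + 4·Kb·C₀))/2 = 3.78 × 10^-4 M
pOH = 3.42, so pH = 14.00 − pOH = 10.58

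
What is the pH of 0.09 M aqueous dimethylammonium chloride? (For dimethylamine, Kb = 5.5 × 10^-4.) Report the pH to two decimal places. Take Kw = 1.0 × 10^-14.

pH = 5.89

(CH3)2NH2+ is the conjugate acid of the weak base (CH3)2NH.
Ka = Kw/Kb = 1.0×10^-14 / 5.5 × 10^-4 = 1.82 × 10^-11
Ka = [H+]²/(0.09 − [H+]) = 1.82 × 10^-11
Since Ka ≪ C₀, [H+] ≈ √(Ka·C₀) = 1.28 × 10^-6 M.
([H+]/C₀ = 0.0014% < 5%, so the approximation holds.)
pH = −log(1.28 × 10^-6) = 5.89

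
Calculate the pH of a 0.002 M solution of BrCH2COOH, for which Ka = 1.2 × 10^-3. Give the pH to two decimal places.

BrCH2COOH ⇌ BrCH2COO- + H+
Let x = [H+] at equilibrium. Ka = x²/(0.002 − x).
x is not negligible relative to C₀; solve x² + 0.0012·x − 2.4e-06 = 0.
x = (−Ka + √(Ka² + 4·Ka·C₀))/2 = 1.06 × 10^-3 M
pH = −log[H+] = −log(1.06 × 10^-3) = 2.97

pH = 2.97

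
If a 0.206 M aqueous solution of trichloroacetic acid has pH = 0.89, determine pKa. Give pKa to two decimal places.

[H+] = 10^(-0.89) = 1.29 × 10^-1 M
At equilibrium [HA] = 0.206 − 1.29 × 10^-1 = 7.70 × 10^-2 M
Ka = [H+][A-]/[HA] = (1.29 × 10^-1)² / 7.70 × 10^-2 = 2.16 × 10^-1
pKa = -log(2.16 × 10^-1) = 0.67

pKa = 0.67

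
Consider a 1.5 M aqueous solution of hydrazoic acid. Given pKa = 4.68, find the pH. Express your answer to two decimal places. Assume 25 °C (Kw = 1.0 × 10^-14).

pH = 2.25

HN3 ⇌ N3- + H+
Ka = 10^(−4.68) = 2.09 × 10^-5
From the ICE table, Ka = x²/(1.5 − x) = 2.09 × 10^-5.
Assume x ≪ 1.5: x ≈ √(2.09 × 10^-5 × 1.5) = 5.60 × 10^-3 M
(x/C₀ = 0.37% < 5%, so the approximation holds.)
pH = −log(5.60 × 10^-3) = 2.25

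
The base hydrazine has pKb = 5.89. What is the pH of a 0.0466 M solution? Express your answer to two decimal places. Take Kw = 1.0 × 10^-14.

pH = 10.39

N2H4 + H2O ⇌ N2H5+ + OH-
Kb = 10^(−5.89) = 1.29 × 10^-6
From the ICE table, Kb = [OH-]²/(0.0466 − [OH-]) = 1.29 × 10^-6.
Since Kb ≪ C₀, [OH-] ≈ √(Kb·C₀) = 2.45 × 10^-4 M.
pOH = 3.61, so pH = 14.00 − pOH = 10.39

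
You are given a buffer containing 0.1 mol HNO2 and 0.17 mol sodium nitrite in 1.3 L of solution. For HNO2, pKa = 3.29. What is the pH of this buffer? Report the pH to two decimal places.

pH = pKa + log([A⁻]/[HA]) = 3.29 + log(0.17/0.1)
pH = 3.29 + (+0.230) = 3.52

pH = 3.52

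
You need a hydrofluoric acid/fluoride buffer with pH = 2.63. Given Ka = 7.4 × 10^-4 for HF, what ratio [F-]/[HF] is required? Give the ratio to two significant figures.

pKa = -log(7.4 × 10^-4) = 3.131
pH = pKa + log(r) ⇒ log(r) = 2.63 − 3.131 = -0.501
r = [F-]/[HF] = 10^(-0.501) = 0.316

ratio = 0.32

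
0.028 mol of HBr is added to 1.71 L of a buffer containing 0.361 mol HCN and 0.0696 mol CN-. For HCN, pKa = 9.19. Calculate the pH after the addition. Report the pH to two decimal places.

pH = 8.22

Added H+ converts CN- to HCN: HCN → 0.389 mol, CN- → 0.0416 mol.
pH = pKa + log([A⁻]/[HA]) = 9.19 + log(0.0416/0.389) = 9.19 -0.971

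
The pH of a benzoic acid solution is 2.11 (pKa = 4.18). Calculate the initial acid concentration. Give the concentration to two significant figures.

[H+] = 10^(-2.11) = 7.76 × 10^-3 M = x
Ka = 10^(−4.18) = 6.61 × 10^-5
Ka = x²/(C₀ − x) ⇒ C₀ = x + x²/Ka
C₀ = 7.76 × 10^-3 + (7.76 × 10^-3)²/(6.61 × 10^-5) = 9.19 × 10^-1 M

C₀ = 9.2 × 10^-1 M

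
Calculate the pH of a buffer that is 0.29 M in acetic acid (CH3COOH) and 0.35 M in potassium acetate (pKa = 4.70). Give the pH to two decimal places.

Using pH = pKa + log([base]/[acid]) with [base]/[acid] = 0.35/0.29:
pH = 4.70 + (+0.082) = 4.78

pH = 4.78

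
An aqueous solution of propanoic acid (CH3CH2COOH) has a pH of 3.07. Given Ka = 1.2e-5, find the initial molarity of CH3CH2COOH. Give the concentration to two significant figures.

C₀ = 6.1 × 10^-2 M

[H+] = 10^(-3.07) = 8.51 × 10^-4 M = x
Ka = x²/(C₀ − x) ⇒ C₀ = x + x²/Ka
C₀ = 8.51 × 10^-4 + (8.51 × 10^-4)²/(1.2 × 10^-5) = 6.12 × 10^-2 M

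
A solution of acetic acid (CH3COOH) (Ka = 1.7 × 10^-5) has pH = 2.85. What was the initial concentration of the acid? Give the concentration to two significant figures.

[H+] = 10^(-2.85) = 1.41 × 10^-3 M = x
Ka = x²/(C₀ − x) ⇒ C₀ = x + x²/Ka
C₀ = 1.41 × 10^-3 + (1.41 × 10^-3)²/(1.7 × 10^-5) = 1.18 × 10^-1 M

C₀ = 1.2 × 10^-1 M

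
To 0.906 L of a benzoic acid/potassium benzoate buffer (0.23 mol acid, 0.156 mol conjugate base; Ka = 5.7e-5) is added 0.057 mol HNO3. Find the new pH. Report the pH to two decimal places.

After neutralization: n(C6H5COOH) = 0.287 mol, n(C6H5COO-) = 0.099 mol.
pKa = −log(5.7 × 10^-5) = 4.244
pH = pKa + log([A⁻]/[HA]) = 4.244 + log(0.099/0.287) = 4.244 -0.462

pH = 3.78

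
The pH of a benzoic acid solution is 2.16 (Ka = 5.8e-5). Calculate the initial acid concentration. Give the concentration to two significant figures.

C₀ = 8.3 × 10^-1 M

[H+] = 10^(-2.16) = 6.92 × 10^-3 M = x
Ka = x²/(C₀ − x) ⇒ C₀ = x + x²/Ka
C₀ = 6.92 × 10^-3 + (6.92 × 10^-3)²/(5.8 × 10^-5) = 8.33 × 10^-1 M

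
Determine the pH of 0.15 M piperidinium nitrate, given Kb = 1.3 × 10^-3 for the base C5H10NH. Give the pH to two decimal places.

C5H10NH2+ is the conjugate acid of the weak base C5H10NH.
Ka = Kw/Kb = 1.0×10^-14 / 1.3 × 10^-3 = 7.69 × 10^-12
Ka = [H+]²/(0.15 − [H+]) = 7.69 × 10^-12
Assume [H+] ≪ 0.15: [H+] ≈ √(7.69 × 10^-12 × 0.15) = 1.07 × 10^-6 M
pH = −log(1.07 × 10^-6) = 5.97

pH = 5.97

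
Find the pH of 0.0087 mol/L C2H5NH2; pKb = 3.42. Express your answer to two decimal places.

pH = 11.21

C2H5NH2 + H2O ⇌ C2H5NH3+ + OH-
Kb = 10^(−3.42) = 3.80 × 10^-4
Let x = [OH-] at equilibrium. Kb = x²/(0.0087 − x).
Here C₀/Kb ≈ 22.9, so the small-x approximation fails. Use the quadratic:
x = [−0.00038 + √(0.00038² + 1.32e-05)]/2 = 1.64 × 10^-3 M
pOH = −log(1.64 × 10^-3) = 2.79; pH = 14.00 − 2.79 = 11.21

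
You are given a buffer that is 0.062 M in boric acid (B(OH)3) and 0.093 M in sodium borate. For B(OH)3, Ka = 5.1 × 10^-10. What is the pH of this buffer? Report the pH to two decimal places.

pH = 9.47

pKa = −log(5.1 × 10^-10) = 9.292
pH = pKa + log([A⁻]/[HA]) = 9.292 + log(0.093/0.062)
pH = 9.292 + (+0.176) = 9.47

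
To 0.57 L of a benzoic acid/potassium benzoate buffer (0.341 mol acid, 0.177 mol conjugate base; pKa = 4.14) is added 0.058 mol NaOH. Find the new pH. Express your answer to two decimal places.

pH = 4.06

After neutralization: n(C6H5COOH) = 0.283 mol, n(C6H5COO-) = 0.235 mol.
pH = pKa + log([A⁻]/[HA]) = 4.14 + log(0.235/0.283) = 4.14 -0.081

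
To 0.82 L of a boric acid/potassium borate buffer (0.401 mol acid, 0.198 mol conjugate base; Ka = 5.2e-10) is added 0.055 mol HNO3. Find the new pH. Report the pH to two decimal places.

pH = 8.78

Added H+ converts B(OH)4- to B(OH)3: B(OH)3 → 0.456 mol, B(OH)4- → 0.143 mol.
pKa = −log(5.2 × 10^-10) = 9.284
pH = pKa + log([A⁻]/[HA]) = 9.284 + log(0.143/0.456) = 9.284 -0.504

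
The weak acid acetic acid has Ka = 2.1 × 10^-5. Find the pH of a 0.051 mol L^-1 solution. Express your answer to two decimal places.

CH3COOH ⇌ CH3COO- + H+
Ka = [H+]²/(0.051 − [H+]) = 2.1 × 10^-5
Neglecting [H+] in the denominator: [H+] = √(2.1 × 10^-5 × 0.051) = 1.03 × 10^-3 M
pH = −log[H+] = −log(1.03 × 10^-3) = 2.99

pH = 2.99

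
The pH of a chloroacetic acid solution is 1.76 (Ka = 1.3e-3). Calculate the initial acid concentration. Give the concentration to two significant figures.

[H+] = 10^(-1.76) = 1.74 × 10^-2 M = x
Ka = x²/(C₀ − x) ⇒ C₀ = x + x²/Ka
C₀ = 1.74 × 10^-2 + (1.74 × 10^-2)²/(1.3 × 10^-3) = 2.50 × 10^-1 M

C₀ = 2.5 × 10^-1 M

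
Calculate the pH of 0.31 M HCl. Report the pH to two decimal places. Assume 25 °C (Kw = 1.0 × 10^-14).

pH = 0.51

HCl is a strong acid and dissociates completely, so [H+] = 0.31 M.
pH = -log(0.31) = 0.51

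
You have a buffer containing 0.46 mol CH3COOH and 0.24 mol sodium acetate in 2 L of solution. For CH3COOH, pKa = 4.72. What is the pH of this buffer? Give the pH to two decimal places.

Using pH = pKa + log([base]/[acid]) with [base]/[acid] = 0.24/0.46:
pH = 4.72 + (-0.283) = 4.44

pH = 4.44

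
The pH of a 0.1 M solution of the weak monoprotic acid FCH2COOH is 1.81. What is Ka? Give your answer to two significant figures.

Ka = 2.8 × 10^-3

[H+] = 10^(-1.81) = 1.55 × 10^-2 M
At equilibrium [HA] = 0.1 − 1.55 × 10^-2 = 8.45 × 10^-2 M
Ka = [H+][A-]/[HA] = (1.55 × 10^-2)² / 8.45 × 10^-2 = 2.8 × 10^-3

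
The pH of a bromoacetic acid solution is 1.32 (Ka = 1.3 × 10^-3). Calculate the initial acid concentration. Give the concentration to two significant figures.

[H+] = 10^(-1.32) = 4.79 × 10^-2 M = x
Ka = x²/(C₀ − x) ⇒ C₀ = x + x²/Ka
C₀ = 4.79 × 10^-2 + (4.79 × 10^-2)²/(1.3 × 10^-3) = 1.81 M

C₀ = 1.8 M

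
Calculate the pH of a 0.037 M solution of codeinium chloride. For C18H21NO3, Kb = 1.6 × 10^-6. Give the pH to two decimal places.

pH = 4.82

C18H22NO3+ is the conjugate acid of the weak base C18H21NO3.
Ka = Kw/Kb = 1.0×10^-14 / 1.6 × 10^-6 = 6.25 × 10^-9
From the ICE table, Ka = x²/(0.037 − x) = 6.25 × 10^-9.
Neglecting x in the denominator: x = √(6.25 × 10^-9 × 0.037) = 1.52 × 10^-5 M
pH = −log(1.52 × 10^-5) = 4.82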